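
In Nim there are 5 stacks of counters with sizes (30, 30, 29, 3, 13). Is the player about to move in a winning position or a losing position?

In binary:
  11110  (30)
  11110  (30)
  11101  (29)
  00011  (3)
  01101  (13)
  -----
  10011  (19)
The nim-sum is 19 ≠ 0, so this is an N-position: the player to move can win.

Winning position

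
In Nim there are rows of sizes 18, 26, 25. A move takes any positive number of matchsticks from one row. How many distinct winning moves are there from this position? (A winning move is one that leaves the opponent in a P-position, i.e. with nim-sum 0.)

Nim-sum: 18 ⊕ 26 ⊕ 25 = 17.
The overall nim-sum is X = 17. A row of size p has a winning move iff p XOR X < p (reduce it to p XOR X).
  18: 18 XOR 17 = 3 < 18 — winning move (to 3).
  26: 26 XOR 17 = 11 < 26 — winning move (to 11).
  25: 25 XOR 17 = 8 < 25 — winning move (to 8).
That gives 3 winning moves.

3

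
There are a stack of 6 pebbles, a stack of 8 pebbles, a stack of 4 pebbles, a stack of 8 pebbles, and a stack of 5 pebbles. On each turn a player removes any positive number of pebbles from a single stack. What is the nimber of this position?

7

Compute the nim-sum pairwise:
6 XOR 8 = 14
14 XOR 4 = 10
10 XOR 8 = 2
2 XOR 5 = 7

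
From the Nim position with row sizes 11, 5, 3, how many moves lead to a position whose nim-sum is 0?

Nim-sum: 11 XOR 5 XOR 3 = 13.
The overall nim-sum is X = 13. A row of size p has a winning move iff p XOR X < p (reduce it to p XOR X).
  11: 11 XOR 13 = 6 < 11 — winning move (to 6).
  5: 5 XOR 13 = 8 ≥ 5 — no move.
  3: 3 XOR 13 = 14 ≥ 3 — no move.
That gives 1 winning move.

1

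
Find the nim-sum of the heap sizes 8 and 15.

7

Compute the nim-sum pairwise:
8 ⊕ 15 = 7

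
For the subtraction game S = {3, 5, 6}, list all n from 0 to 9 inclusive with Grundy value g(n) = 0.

0, 1, 2, 9

Grundy values for subtraction set {3, 5, 6}:
g(0) = mex{} = 0
g(1) = mex{} = 0
g(2) = mex{} = 0
g(3) = mex{0} = 1
g(4) = mex{0} = 1
g(5) = mex{0} = 1
g(6) = mex{0,1} = 2
g(7) = mex{0,1} = 2
g(8) = mex{0,1} = 2
g(9) = mex{1,2} = 0
The P-positions (g = 0) in 0..9 are 0, 1, 2, 9.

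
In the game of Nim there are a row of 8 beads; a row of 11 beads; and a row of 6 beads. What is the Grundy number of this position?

Compute the nim-sum pairwise:
8 ⊕ 11 = 3
3 ⊕ 6 = 5

5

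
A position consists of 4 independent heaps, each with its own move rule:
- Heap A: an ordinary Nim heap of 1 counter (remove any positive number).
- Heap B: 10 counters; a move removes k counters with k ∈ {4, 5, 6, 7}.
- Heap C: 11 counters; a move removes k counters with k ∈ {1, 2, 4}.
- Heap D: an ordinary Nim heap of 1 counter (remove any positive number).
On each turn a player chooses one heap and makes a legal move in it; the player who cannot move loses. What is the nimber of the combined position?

Heap A is a plain Nim heap of size 1, so its Grundy value is 1.
Grundy values for heap B (subtraction set {4, 5, 6, 7}):
g(0) = mex{} = 0
g(1) = mex{} = 0
g(2) = mex{} = 0
g(3) = mex{} = 0
g(4) = mex{0} = 1
g(5) = mex{0} = 1
g(6) = mex{0} = 1
g(7) = mex{0} = 1
g(8) = mex{0,1} = 2
g(9) = mex{0,1} = 2
g(10) = mex{0,1} = 2
So g(10) = 2.
Build the Grundy sequence for heap C with g(k) = mex{g(k−s) : s ∈ {1, 2, 4}, s ≤ k}:
g(0) = mex{} = 0
g(1) = mex{0} = 1
g(2) = mex{0,1} = 2
g(3) = mex{1,2} = 0
g(4) = mex{0,2} = 1
g(5) = mex{0,1} = 2
g(6) = mex{1,2} = 0
g(7) = mex{0,2} = 1
g(8) = mex{0,1} = 2
g(9) = mex{1,2} = 0
g(10) = mex{0,2} = 1
g(11) = mex{0,1} = 2
So g(11) = 2.
Heap D is a plain Nim heap of size 1, so its Grundy value is 1.
By the Sprague-Grundy theorem, the Grundy value of a sum of independent games is the XOR of the component values.
Combined value = 1 ⊕ 2 ⊕ 2 ⊕ 1 = 0.

0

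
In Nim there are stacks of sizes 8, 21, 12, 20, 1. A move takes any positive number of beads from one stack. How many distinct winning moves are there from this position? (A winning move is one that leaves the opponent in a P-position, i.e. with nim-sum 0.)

3

Nim-sum: 8 ^ 21 ^ 12 ^ 20 ^ 1 = 4.
The overall nim-sum is X = 4. A stack of size p has a winning move iff p XOR X < p (reduce it to p XOR X).
  8: 8 XOR 4 = 12 ≥ 8 — no move.
  21: 21 XOR 4 = 17 < 21 — winning move (to 17).
  12: 12 XOR 4 = 8 < 12 — winning move (to 8).
  20: 20 XOR 4 = 16 < 20 — winning move (to 16).
  1: 1 XOR 4 = 5 ≥ 1 — no move.
That gives 3 winning moves.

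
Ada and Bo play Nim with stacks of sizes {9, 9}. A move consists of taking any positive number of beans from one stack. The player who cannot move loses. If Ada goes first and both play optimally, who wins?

Bo wins

In binary:
  1001  (9)
  1001  (9)
  ----
  0000  (0)
The nim-sum is 0, so this is a P-position: the player to move is in a losing position under optimal play; Ada is about to move from it and so loses — Bo wins.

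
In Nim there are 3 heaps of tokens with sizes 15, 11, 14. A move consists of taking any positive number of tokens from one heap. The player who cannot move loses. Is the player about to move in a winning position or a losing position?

Nim-sum: 15 XOR 11 XOR 14 = 10.
The nim-sum is 10 ≠ 0, so this is an N-position: the player to move can win.

Winning position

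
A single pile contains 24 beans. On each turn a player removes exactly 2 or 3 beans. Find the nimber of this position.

Build the Grundy sequence with g(k) = mex{g(k−s) : s ∈ {2, 3}, s ≤ k}:
k:     0  1  2  3  4  5  6  7  8  9 10 11 12 13 14 15 16 17 18 19 20 21 22 23 24
g(k):  0  0  1  1  2  0  0  1  1  2  0  0  1  1  2  0  0  1  1  2  0  0  1  1  2
So g(24) = 2.

2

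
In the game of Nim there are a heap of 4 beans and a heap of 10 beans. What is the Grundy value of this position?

14

Bitwise XOR of the heap sizes:
  0100  (4)
  1010  (10)
  ----
  1110  (14)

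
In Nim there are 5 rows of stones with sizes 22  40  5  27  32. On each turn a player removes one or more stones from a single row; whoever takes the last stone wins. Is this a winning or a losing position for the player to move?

Losing position

Compute the nim-sum pairwise:
22 XOR 40 = 62
62 XOR 5 = 59
59 XOR 27 = 32
32 XOR 32 = 0
The nim-sum is 0, so this is a P-position: the player to move is in a losing position under optimal play.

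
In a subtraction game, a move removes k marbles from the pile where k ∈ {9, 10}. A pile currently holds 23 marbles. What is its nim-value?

0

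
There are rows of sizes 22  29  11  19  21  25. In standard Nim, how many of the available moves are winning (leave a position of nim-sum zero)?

5

Bitwise XOR of the heap sizes:
  10110  (22)
  11101  (29)
  01011  (11)
  10011  (19)
  10101  (21)
  11001  (25)
  -----
  11111  (31)
The overall nim-sum is X = 31. A row of size p has a winning move iff p XOR X < p (reduce it to p XOR X).
  22: 22 XOR 31 = 9 < 22 — winning move (to 9).
  29: 29 XOR 31 = 2 < 29 — winning move (to 2).
  11: 11 XOR 31 = 20 ≥ 11 — no move.
  19: 19 XOR 31 = 12 < 19 — winning move (to 12).
  21: 21 XOR 31 = 10 < 21 — winning move (to 10).
  25: 25 XOR 31 = 6 < 25 — winning move (to 6).
That gives 5 winning moves.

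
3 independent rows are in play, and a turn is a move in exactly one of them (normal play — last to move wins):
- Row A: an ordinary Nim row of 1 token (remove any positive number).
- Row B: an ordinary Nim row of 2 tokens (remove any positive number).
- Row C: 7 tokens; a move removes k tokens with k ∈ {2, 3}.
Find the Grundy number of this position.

2

Row A is a plain Nim row of size 1, so its Grundy value is 1.
Row B is a plain Nim row of size 2, so its Grundy value is 2.
Build the Grundy sequence for row C with g(k) = mex{g(k−s) : s ∈ {2, 3}, s ≤ k}:
g(0) = mex{} = 0
g(1) = mex{} = 0
g(2) = mex{0} = 1
g(3) = mex{0} = 1
g(4) = mex{0,1} = 2
g(5) = mex{1} = 0
g(6) = mex{1,2} = 0
g(7) = mex{0,2} = 1
So g(7) = 1.
By the Sprague-Grundy theorem, the Grundy value of a sum of independent games is the XOR of the component values.
Combined value = 1 XOR 2 XOR 1 = 2.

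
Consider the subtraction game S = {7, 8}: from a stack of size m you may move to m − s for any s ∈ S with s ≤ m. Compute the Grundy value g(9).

Grundy values for subtraction set {7, 8}:
k:     0  1  2  3  4  5  6  7  8  9
g(k):  0  0  0  0  0  0  0  1  1  1
So g(9) = 1.

1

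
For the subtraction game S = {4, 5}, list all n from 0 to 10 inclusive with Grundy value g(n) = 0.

Build the Grundy sequence with g(k) = mex{g(k−s) : s ∈ {4, 5}, s ≤ k}:
k:     0  1  2  3  4  5  6  7  8  9 10
g(k):  0  0  0  0  1  1  1  1  2  0  0
The P-positions (g = 0) in 0..10 are 0, 1, 2, 3, 9, 10.

0, 1, 2, 3, 9, 10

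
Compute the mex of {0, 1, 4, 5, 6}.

The values 0, 1 are all present; 2 is the first non-negative integer missing from the set.

2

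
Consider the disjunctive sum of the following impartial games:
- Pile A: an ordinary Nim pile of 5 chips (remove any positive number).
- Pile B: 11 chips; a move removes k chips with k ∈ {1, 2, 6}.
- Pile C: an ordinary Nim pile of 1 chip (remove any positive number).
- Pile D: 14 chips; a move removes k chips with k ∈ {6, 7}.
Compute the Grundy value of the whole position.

5

Pile A is a plain Nim pile of size 5, so its Grundy value is 5.
For pile B, compute g(0), g(1), … with moves {1, 2, 6}:
k:     0  1  2  3  4  5  6  7  8  9 10 11
g(k):  0  1  2  0  1  2  3  0  1  2  0  1
So g(11) = 1.
Pile C is a plain Nim pile of size 1, so its Grundy value is 1.
Build the Grundy sequence for pile D with g(k) = mex{g(k−s) : s ∈ {6, 7}, s ≤ k}:
g(0) = mex{} = 0
g(1) = mex{} = 0
g(2) = mex{} = 0
g(3) = mex{} = 0
g(4) = mex{} = 0
g(5) = mex{} = 0
g(6) = mex{0} = 1
g(7) = mex{0} = 1
g(8) = mex{0} = 1
g(9) = mex{0} = 1
g(10) = mex{0} = 1
g(11) = mex{0} = 1
g(12) = mex{0,1} = 2
g(13) = mex{1} = 0
g(14) = mex{1} = 0
So g(14) = 0.
By the Sprague-Grundy theorem, the Grundy value of a sum of independent games is the XOR of the component values.
Combined value = 5 XOR 1 XOR 1 XOR 0 = 5.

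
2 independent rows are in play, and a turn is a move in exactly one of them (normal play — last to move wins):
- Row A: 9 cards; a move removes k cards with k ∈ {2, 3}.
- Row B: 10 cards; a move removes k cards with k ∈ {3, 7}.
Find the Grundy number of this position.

Build the Grundy sequence for row A with g(k) = mex{g(k−s) : s ∈ {2, 3}, s ≤ k}:
k:     0  1  2  3  4  5  6  7  8  9
g(k):  0  0  1  1  2  0  0  1  1  2
So g(9) = 2.
Build the Grundy sequence for row B with g(k) = mex{g(k−s) : s ∈ {3, 7}, s ≤ k}:
g(0) = mex{} = 0
g(1) = mex{} = 0
g(2) = mex{} = 0
g(3) = mex{0} = 1
g(4) = mex{0} = 1
g(5) = mex{0} = 1
g(6) = mex{1} = 0
g(7) = mex{0,1} = 2
g(8) = mex{0,1} = 2
g(9) = mex{0} = 1
g(10) = mex{1,2} = 0
So g(10) = 0.
By the Sprague-Grundy theorem, the Grundy value of a sum of independent games is the XOR of the component values.
Combined value = 2 ⊕ 0 = 2.

2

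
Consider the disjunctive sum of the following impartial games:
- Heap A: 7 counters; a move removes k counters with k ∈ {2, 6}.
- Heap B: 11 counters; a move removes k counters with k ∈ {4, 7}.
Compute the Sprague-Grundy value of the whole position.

1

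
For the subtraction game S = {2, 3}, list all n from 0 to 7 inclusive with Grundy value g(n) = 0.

0, 1, 5, 6

Build the Grundy sequence with g(k) = mex{g(k−s) : s ∈ {2, 3}, s ≤ k}:
k:     0  1  2  3  4  5  6  7
g(k):  0  0  1  1  2  0  0  1
The P-positions (g = 0) in 0..7 are 0, 1, 5, 6.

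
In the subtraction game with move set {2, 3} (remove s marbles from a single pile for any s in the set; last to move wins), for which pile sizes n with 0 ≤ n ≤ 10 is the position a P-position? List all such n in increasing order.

0, 1, 5, 6, 10

Build the Grundy sequence with g(k) = mex{g(k−s) : s ∈ {2, 3}, s ≤ k}:
g(0) = mex{} = 0
g(1) = mex{} = 0
g(2) = mex{0} = 1
g(3) = mex{0} = 1
g(4) = mex{0,1} = 2
g(5) = mex{1} = 0
g(6) = mex{1,2} = 0
g(7) = mex{0,2} = 1
g(8) = mex{0} = 1
g(9) = mex{0,1} = 2
g(10) = mex{1} = 0
The P-positions (g = 0) in 0..10 are 0, 1, 5, 6, 10.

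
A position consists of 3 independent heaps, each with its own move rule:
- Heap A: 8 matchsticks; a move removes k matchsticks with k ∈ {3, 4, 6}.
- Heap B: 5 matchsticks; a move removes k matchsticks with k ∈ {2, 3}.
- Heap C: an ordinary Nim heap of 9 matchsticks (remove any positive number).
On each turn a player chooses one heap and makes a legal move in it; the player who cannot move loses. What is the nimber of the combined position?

11

Build the Grundy sequence for heap A with g(k) = mex{g(k−s) : s ∈ {3, 4, 6}, s ≤ k}:
k:     0  1  2  3  4  5  6  7  8
g(k):  0  0  0  1  1  1  2  2  2
So g(8) = 2.
For heap B, compute g(0), g(1), … with moves {2, 3}:
g(0) = mex{} = 0
g(1) = mex{} = 0
g(2) = mex{0} = 1
g(3) = mex{0} = 1
g(4) = mex{0,1} = 2
g(5) = mex{1} = 0
So g(5) = 0.
Heap C is a plain Nim heap of size 9, so its Grundy value is 9.
By the Sprague-Grundy theorem, the Grundy value of a sum of independent games is the XOR of the component values.
Combined value = 2 XOR 0 XOR 9 = 11.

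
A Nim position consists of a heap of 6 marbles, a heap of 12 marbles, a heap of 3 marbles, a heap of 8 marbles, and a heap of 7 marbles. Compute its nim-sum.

6

In binary:
  0110  (6)
  1100  (12)
  0011  (3)
  1000  (8)
  0111  (7)
  ----
  0110  (6)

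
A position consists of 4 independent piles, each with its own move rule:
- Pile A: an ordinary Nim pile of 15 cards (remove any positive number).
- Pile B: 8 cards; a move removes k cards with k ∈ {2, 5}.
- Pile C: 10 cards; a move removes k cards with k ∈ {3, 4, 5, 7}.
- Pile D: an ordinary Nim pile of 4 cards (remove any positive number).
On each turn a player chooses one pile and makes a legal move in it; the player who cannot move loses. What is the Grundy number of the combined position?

11

Pile A is a plain Nim pile of size 15, so its Grundy value is 15.
Grundy values for pile B (subtraction set {2, 5}):
k:     0  1  2  3  4  5  6  7  8
g(k):  0  0  1  1  0  2  1  0  0
So g(8) = 0.
Grundy values for pile C (subtraction set {3, 4, 5, 7}):
g(0) = mex{} = 0
g(1) = mex{} = 0
g(2) = mex{} = 0
g(3) = mex{0} = 1
g(4) = mex{0} = 1
g(5) = mex{0} = 1
g(6) = mex{0,1} = 2
g(7) = mex{0,1} = 2
g(8) = mex{0,1} = 2
g(9) = mex{0,1,2} = 3
g(10) = mex{1,2} = 0
So g(10) = 0.
Pile D is a plain Nim pile of size 4, so its Grundy value is 4.
By the Sprague-Grundy theorem, the Grundy value of a sum of independent games is the XOR of the component values.
Combined value = 15 XOR 0 XOR 0 XOR 4 = 11.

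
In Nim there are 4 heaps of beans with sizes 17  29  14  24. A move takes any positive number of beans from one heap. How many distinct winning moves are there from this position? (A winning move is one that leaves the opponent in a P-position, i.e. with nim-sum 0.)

3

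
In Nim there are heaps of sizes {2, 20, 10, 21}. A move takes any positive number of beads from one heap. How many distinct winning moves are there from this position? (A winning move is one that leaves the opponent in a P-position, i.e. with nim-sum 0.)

Nim-sum: 2 ⊕ 20 ⊕ 10 ⊕ 21 = 9.
The overall nim-sum is X = 9. A heap of size p has a winning move iff p XOR X < p (reduce it to p XOR X).
  2: 2 XOR 9 = 11 ≥ 2 — no move.
  20: 20 XOR 9 = 29 ≥ 20 — no move.
  10: 10 XOR 9 = 3 < 10 — winning move (to 3).
  21: 21 XOR 9 = 28 ≥ 21 — no move.
That gives 1 winning move.

1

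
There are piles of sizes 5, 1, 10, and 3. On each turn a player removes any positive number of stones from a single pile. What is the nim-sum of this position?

13

Bitwise XOR of the heap sizes:
  0101  (5)
  0001  (1)
  1010  (10)
  0011  (3)
  ----
  1101  (13)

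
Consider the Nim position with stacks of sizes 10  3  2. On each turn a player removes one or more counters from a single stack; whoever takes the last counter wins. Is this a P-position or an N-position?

Compute the nim-sum pairwise:
10 XOR 3 = 9
9 XOR 2 = 11
The nim-sum is 11 ≠ 0, so this is an N-position: the player to move can win.

N-position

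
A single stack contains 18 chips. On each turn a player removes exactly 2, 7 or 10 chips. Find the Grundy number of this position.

0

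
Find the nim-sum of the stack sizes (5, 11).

14

Nim-sum: 5 XOR 11 = 14.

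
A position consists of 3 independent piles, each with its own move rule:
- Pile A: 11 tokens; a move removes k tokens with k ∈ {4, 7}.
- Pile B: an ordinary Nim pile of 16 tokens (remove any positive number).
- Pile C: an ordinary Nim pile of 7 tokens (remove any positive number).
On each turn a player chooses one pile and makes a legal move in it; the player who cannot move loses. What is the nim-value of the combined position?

23

Grundy values for pile A (subtraction set {4, 7}):
g(0) = mex{} = 0
g(1) = mex{} = 0
g(2) = mex{} = 0
g(3) = mex{} = 0
g(4) = mex{0} = 1
g(5) = mex{0} = 1
g(6) = mex{0} = 1
g(7) = mex{0} = 1
g(8) = mex{0,1} = 2
g(9) = mex{0,1} = 2
g(10) = mex{0,1} = 2
g(11) = mex{1} = 0
So g(11) = 0.
Pile B is a plain Nim pile of size 16, so its Grundy value is 16.
Pile C is a plain Nim pile of size 7, so its Grundy value is 7.
By the Sprague-Grundy theorem, the Grundy value of a sum of independent games is the XOR of the component values.
Combined value = 0 XOR 16 XOR 7 = 23.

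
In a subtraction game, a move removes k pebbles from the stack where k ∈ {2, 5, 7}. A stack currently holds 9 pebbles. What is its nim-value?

2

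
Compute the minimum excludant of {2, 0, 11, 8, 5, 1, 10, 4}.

3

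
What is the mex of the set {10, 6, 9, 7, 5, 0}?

1

0 is in the set but 1 is not, so the mex is 1.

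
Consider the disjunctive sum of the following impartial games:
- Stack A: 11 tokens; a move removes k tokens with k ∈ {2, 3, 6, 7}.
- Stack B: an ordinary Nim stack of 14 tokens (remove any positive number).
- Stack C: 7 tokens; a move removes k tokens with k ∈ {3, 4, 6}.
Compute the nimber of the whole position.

13

For stack A, compute g(0), g(1), … with moves {2, 3, 6, 7}:
k:     0  1  2  3  4  5  6  7  8  9 10 11
g(k):  0  0  1  1  2  0  3  1  2  0  0  1
So g(11) = 1.
Stack B is a plain Nim stack of size 14, so its Grundy value is 14.
For stack C, compute g(0), g(1), … with moves {3, 4, 6}:
g(0) = mex{} = 0
g(1) = mex{} = 0
g(2) = mex{} = 0
g(3) = mex{0} = 1
g(4) = mex{0} = 1
g(5) = mex{0} = 1
g(6) = mex{0,1} = 2
g(7) = mex{0,1} = 2
So g(7) = 2.
The value of a disjunctive sum is the nim-sum of the parts.
Combined value = 1 XOR 14 XOR 2 = 13.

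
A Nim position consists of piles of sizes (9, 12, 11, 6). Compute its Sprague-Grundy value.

Bitwise XOR of the heap sizes:
  1001  (9)
  1100  (12)
  1011  (11)
  0110  (6)
  ----
  1000  (8)

8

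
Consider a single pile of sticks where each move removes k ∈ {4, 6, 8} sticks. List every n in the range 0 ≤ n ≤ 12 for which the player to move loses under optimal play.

0, 1, 2, 3, 12

Build the Grundy sequence with g(k) = mex{g(k−s) : s ∈ {4, 6, 8}, s ≤ k}:
g(0) = mex{} = 0
g(1) = mex{} = 0
g(2) = mex{} = 0
g(3) = mex{} = 0
g(4) = mex{0} = 1
g(5) = mex{0} = 1
g(6) = mex{0} = 1
g(7) = mex{0} = 1
g(8) = mex{0,1} = 2
g(9) = mex{0,1} = 2
g(10) = mex{0,1} = 2
g(11) = mex{0,1} = 2
g(12) = mex{1,2} = 0
The P-positions (g = 0) in 0..12 are 0, 1, 2, 3, 12.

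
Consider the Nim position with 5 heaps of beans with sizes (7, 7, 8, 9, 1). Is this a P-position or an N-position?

P-position

Nim-sum: 7 ^ 7 ^ 8 ^ 9 ^ 1 = 0.
The nim-sum is 0, so this is a P-position: the player to move is in a losing position under optimal play.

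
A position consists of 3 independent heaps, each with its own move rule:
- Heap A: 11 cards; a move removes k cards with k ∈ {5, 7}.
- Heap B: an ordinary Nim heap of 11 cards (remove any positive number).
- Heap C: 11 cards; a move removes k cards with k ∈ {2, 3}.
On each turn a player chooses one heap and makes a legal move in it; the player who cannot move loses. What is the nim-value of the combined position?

9

For heap A, compute g(0), g(1), … with moves {5, 7}:
k:     0  1  2  3  4  5  6  7  8  9 10 11
g(k):  0  0  0  0  0  1  1  1  1  1  2  2
So g(11) = 2.
Heap B is a plain Nim heap of size 11, so its Grundy value is 11.
Grundy values for heap C (subtraction set {2, 3}):
k:     0  1  2  3  4  5  6  7  8  9 10 11
g(k):  0  0  1  1  2  0  0  1  1  2  0  0
So g(11) = 0.
By the Sprague-Grundy theorem, the Grundy value of a sum of independent games is the XOR of the component values.
Combined value = 2 XOR 11 XOR 0 = 9.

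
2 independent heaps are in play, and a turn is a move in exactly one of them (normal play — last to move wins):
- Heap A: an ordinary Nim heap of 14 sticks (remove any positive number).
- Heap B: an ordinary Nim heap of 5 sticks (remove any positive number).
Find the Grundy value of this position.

Heap A is a plain Nim heap of size 14, so its Grundy value is 14.
Heap B is a plain Nim heap of size 5, so its Grundy value is 5.
The value of a disjunctive sum is the nim-sum of the parts.
Combined value = 14 XOR 5 = 11.

11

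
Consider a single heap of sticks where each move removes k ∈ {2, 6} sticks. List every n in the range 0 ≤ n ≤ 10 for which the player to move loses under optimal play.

0, 1, 4, 5, 8, 9

Build the Grundy sequence with g(k) = mex{g(k−s) : s ∈ {2, 6}, s ≤ k}:
k:     0  1  2  3  4  5  6  7  8  9 10
g(k):  0  0  1  1  0  0  1  1  0  0  1
The P-positions (g = 0) in 0..10 are 0, 1, 4, 5, 8, 9.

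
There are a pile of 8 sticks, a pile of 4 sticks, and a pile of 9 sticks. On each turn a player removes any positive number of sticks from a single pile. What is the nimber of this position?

5

Compute the nim-sum pairwise:
8 ⊕ 4 = 12
12 ⊕ 9 = 5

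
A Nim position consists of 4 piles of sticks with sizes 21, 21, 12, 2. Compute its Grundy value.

14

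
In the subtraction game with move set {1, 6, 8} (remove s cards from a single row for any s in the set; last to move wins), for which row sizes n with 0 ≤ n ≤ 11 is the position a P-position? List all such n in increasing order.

0, 2, 4, 7, 9, 11

Compute g(0), g(1), … for moves {1, 6, 8}:
g(0) = mex{} = 0
g(1) = mex{0} = 1
g(2) = mex{1} = 0
g(3) = mex{0} = 1
g(4) = mex{1} = 0
g(5) = mex{0} = 1
g(6) = mex{0,1} = 2
g(7) = mex{1,2} = 0
g(8) = mex{0} = 1
g(9) = mex{1} = 0
g(10) = mex{0} = 1
g(11) = mex{1} = 0
The P-positions (g = 0) in 0..11 are 0, 2, 4, 7, 9, 11.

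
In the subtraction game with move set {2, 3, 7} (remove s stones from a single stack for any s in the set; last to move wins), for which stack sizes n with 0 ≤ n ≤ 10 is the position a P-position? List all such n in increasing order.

Build the Grundy sequence with g(k) = mex{g(k−s) : s ∈ {2, 3, 7}, s ≤ k}:
k:     0  1  2  3  4  5  6  7  8  9 10
g(k):  0  0  1  1  2  0  0  1  1  2  0
The P-positions (g = 0) in 0..10 are 0, 1, 5, 6, 10.

0, 1, 5, 6, 10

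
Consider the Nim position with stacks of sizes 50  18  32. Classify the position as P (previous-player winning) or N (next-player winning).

P-position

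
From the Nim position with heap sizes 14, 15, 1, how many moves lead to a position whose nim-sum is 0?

0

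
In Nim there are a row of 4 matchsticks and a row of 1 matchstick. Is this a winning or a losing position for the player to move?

Winning position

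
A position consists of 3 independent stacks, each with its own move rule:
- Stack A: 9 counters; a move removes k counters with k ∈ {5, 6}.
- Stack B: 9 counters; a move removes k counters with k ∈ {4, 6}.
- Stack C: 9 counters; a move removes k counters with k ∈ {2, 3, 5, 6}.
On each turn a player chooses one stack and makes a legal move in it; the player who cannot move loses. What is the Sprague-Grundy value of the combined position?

3

Grundy values for stack A (subtraction set {5, 6}):
g(0) = mex{} = 0
g(1) = mex{} = 0
g(2) = mex{} = 0
g(3) = mex{} = 0
g(4) = mex{} = 0
g(5) = mex{0} = 1
g(6) = mex{0} = 1
g(7) = mex{0} = 1
g(8) = mex{0} = 1
g(9) = mex{0} = 1
So g(9) = 1.
Build the Grundy sequence for stack B with g(k) = mex{g(k−s) : s ∈ {4, 6}, s ≤ k}:
g(0) = mex{} = 0
g(1) = mex{} = 0
g(2) = mex{} = 0
g(3) = mex{} = 0
g(4) = mex{0} = 1
g(5) = mex{0} = 1
g(6) = mex{0} = 1
g(7) = mex{0} = 1
g(8) = mex{0,1} = 2
g(9) = mex{0,1} = 2
So g(9) = 2.
Grundy values for stack C (subtraction set {2, 3, 5, 6}):
k:     0  1  2  3  4  5  6  7  8  9
g(k):  0  0  1  1  2  2  3  3  0  0
So g(9) = 0.
By the Sprague-Grundy theorem, the Grundy value of a sum of independent games is the XOR of the component values.
Combined value = 1 XOR 2 XOR 0 = 3.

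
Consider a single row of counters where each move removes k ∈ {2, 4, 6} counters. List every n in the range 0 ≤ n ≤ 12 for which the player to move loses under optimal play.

Build the Grundy sequence with g(k) = mex{g(k−s) : s ∈ {2, 4, 6}, s ≤ k}:
g(0) = mex{} = 0
g(1) = mex{} = 0
g(2) = mex{0} = 1
g(3) = mex{0} = 1
g(4) = mex{0,1} = 2
g(5) = mex{0,1} = 2
g(6) = mex{0,1,2} = 3
g(7) = mex{0,1,2} = 3
g(8) = mex{1,2,3} = 0
g(9) = mex{1,2,3} = 0
g(10) = mex{0,2,3} = 1
g(11) = mex{0,2,3} = 1
g(12) = mex{0,1,3} = 2
The P-positions (g = 0) in 0..12 are 0, 1, 8, 9.

0, 1, 8, 9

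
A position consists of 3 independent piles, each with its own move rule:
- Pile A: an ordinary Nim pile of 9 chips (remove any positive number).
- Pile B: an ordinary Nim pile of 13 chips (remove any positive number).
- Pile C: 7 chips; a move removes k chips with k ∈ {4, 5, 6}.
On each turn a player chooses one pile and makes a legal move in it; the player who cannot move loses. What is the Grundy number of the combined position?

5

Pile A is a plain Nim pile of size 9, so its Grundy value is 9.
Pile B is a plain Nim pile of size 13, so its Grundy value is 13.
For pile C, compute g(0), g(1), … with moves {4, 5, 6}:
k:     0  1  2  3  4  5  6  7
g(k):  0  0  0  0  1  1  1  1
So g(7) = 1.
By the Sprague-Grundy theorem, the Grundy value of a sum of independent games is the XOR of the component values.
Combined value = 9 ⊕ 13 ⊕ 1 = 5.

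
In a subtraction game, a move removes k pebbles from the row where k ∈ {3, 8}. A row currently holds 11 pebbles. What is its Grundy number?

Grundy values for subtraction set {3, 8}:
k:     0  1  2  3  4  5  6  7  8  9 10 11
g(k):  0  0  0  1  1  1  0  0  2  1  1  0
So g(11) = 0.

0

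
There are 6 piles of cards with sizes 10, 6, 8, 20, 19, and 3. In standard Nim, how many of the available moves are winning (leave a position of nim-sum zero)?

Nim-sum: 10 ^ 6 ^ 8 ^ 20 ^ 19 ^ 3 = 0.
The nim-sum is already 0, so every move leaves a nonzero nim-sum — there are no winning moves.

0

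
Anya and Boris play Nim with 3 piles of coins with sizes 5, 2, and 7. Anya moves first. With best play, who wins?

Boris wins

Write each in binary and XOR column by column:
  101  (5)
  010  (2)
  111  (7)
  ---
  000  (0)
The nim-sum is 0, so this is a P-position: the player to move is in a losing position under optimal play; Anya is about to move from it and so loses — Boris wins.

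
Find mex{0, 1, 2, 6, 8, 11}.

3

The values 0, 1, 2 are all present; 3 is the first non-negative integer missing from the set.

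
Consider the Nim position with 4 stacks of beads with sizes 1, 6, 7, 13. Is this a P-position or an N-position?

Compute the nim-sum pairwise:
1 ^ 6 = 7
7 ^ 7 = 0
0 ^ 13 = 13
The nim-sum is 13 ≠ 0, so this is an N-position: the player to move can win.

N-position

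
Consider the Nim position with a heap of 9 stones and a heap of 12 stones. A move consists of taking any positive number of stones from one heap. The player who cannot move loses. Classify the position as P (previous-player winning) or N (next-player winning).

N-position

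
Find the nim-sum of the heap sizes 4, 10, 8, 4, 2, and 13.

Nim-sum: 4 XOR 10 XOR 8 XOR 4 XOR 2 XOR 13 = 13.

13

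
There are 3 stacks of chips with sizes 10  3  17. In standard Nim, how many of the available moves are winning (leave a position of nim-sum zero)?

1

Write each in binary and XOR column by column:
  01010  (10)
  00011  (3)
  10001  (17)
  -----
  11000  (24)
The overall nim-sum is X = 24. A stack of size p has a winning move iff p XOR X < p (reduce it to p XOR X).
  10: 10 XOR 24 = 18 ≥ 10 — no move.
  3: 3 XOR 24 = 27 ≥ 3 — no move.
  17: 17 XOR 24 = 9 < 17 — winning move (to 9).
That gives 1 winning move.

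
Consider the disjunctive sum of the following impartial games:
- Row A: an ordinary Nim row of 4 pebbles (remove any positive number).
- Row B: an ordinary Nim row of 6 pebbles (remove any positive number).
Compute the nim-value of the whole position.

2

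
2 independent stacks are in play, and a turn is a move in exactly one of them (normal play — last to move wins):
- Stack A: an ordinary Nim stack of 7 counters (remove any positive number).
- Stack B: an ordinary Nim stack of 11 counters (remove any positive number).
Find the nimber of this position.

Stack A is a plain Nim stack of size 7, so its Grundy value is 7.
Stack B is a plain Nim stack of size 11, so its Grundy value is 11.
The value of a disjunctive sum is the nim-sum of the parts.
Combined value = 7 ⊕ 11 = 12.

12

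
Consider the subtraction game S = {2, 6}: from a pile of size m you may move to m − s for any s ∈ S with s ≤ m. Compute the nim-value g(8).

Grundy values for subtraction set {2, 6}:
k:     0  1  2  3  4  5  6  7  8
g(k):  0  0  1  1  0  0  1  1  0
So g(8) = 0.

0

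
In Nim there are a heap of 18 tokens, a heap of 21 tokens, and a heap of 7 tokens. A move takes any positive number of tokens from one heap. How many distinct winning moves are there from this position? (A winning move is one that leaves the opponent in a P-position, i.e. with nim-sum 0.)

0

Nim-sum: 18 XOR 21 XOR 7 = 0.
The nim-sum is already 0, so every move leaves a nonzero nim-sum — there are no winning moves.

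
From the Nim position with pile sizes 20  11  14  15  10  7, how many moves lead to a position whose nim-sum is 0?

Write each in binary and XOR column by column:
  10100  (20)
  01011  (11)
  01110  (14)
  01111  (15)
  01010  (10)
  00111  (7)
  -----
  10011  (19)
The overall nim-sum is X = 19. A pile of size p has a winning move iff p XOR X < p (reduce it to p XOR X).
  20: 20 XOR 19 = 7 < 20 — winning move (to 7).
  11: 11 XOR 19 = 24 ≥ 11 — no move.
  14: 14 XOR 19 = 29 ≥ 14 — no move.
  15: 15 XOR 19 = 28 ≥ 15 — no move.
  10: 10 XOR 19 = 25 ≥ 10 — no move.
  7: 7 XOR 19 = 20 ≥ 7 — no move.
That gives 1 winning move.

1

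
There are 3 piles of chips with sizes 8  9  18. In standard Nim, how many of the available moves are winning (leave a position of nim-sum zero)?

1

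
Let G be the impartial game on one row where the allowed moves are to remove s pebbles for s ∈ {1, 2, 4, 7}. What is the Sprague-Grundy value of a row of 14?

2

Compute g(0), g(1), … for moves {1, 2, 4, 7}:
g(0) = mex{} = 0
g(1) = mex{0} = 1
g(2) = mex{0,1} = 2
g(3) = mex{1,2} = 0
g(4) = mex{0,2} = 1
g(5) = mex{0,1} = 2
g(6) = mex{1,2} = 0
g(7) = mex{0,2} = 1
g(8) = mex{0,1} = 2
g(9) = mex{1,2} = 0
g(10) = mex{0,2} = 1
g(11) = mex{0,1} = 2
g(12) = mex{1,2} = 0
g(13) = mex{0,2} = 1
g(14) = mex{0,1} = 2
So g(14) = 2.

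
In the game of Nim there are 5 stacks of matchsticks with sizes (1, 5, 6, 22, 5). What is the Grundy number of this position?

17

Nim-sum: 1 ^ 5 ^ 6 ^ 22 ^ 5 = 17.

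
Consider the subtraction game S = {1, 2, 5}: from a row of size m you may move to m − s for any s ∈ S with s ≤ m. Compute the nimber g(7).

1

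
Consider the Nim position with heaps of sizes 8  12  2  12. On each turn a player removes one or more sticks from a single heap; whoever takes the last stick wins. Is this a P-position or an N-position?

Nim-sum: 8 ⊕ 12 ⊕ 2 ⊕ 12 = 10.
The nim-sum is 10 ≠ 0, so this is an N-position: the player to move can win.

N-position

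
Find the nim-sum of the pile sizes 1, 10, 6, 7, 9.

Compute the nim-sum pairwise:
1 XOR 10 = 11
11 XOR 6 = 13
13 XOR 7 = 10
10 XOR 9 = 3

3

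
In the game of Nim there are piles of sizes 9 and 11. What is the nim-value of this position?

2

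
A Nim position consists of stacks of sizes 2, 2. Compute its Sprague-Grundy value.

Write each in binary and XOR column by column:
  10  (2)
  10  (2)
  --
  00  (0)

0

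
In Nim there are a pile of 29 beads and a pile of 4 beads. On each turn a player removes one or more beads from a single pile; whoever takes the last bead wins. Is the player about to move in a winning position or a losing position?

Nim-sum: 29 ⊕ 4 = 25.
The nim-sum is 25 ≠ 0, so this is an N-position: the player to move can win.

Winning position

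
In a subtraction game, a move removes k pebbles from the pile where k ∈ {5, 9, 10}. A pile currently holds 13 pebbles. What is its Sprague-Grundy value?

Grundy values for subtraction set {5, 9, 10}:
k:     0  1  2  3  4  5  6  7  8  9 10 11 12 13
g(k):  0  0  0  0  0  1  1  1  1  1  2  2  2  2
So g(13) = 2.

2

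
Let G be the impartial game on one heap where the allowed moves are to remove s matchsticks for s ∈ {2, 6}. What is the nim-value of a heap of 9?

Grundy values for subtraction set {2, 6}:
k:     0  1  2  3  4  5  6  7  8  9
g(k):  0  0  1  1  0  0  1  1  0  0
So g(9) = 0.

0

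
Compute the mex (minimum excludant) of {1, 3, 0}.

2

The values 0, 1 are all present; 2 is the first non-negative integer missing from the set.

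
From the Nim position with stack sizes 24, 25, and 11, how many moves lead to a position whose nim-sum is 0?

Compute the nim-sum pairwise:
24 XOR 25 = 1
1 XOR 11 = 10
The overall nim-sum is X = 10. A stack of size p has a winning move iff p XOR X < p (reduce it to p XOR X).
  24: 24 XOR 10 = 18 < 24 — winning move (to 18).
  25: 25 XOR 10 = 19 < 25 — winning move (to 19).
  11: 11 XOR 10 = 1 < 11 — winning move (to 1).
That gives 3 winning moves.

3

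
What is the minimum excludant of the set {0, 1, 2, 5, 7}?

3

The values 0, 1, 2 are all present; 3 is the first non-negative integer missing from the set.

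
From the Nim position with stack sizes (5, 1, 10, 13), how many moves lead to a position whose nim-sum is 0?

In binary:
  0101  (5)
  0001  (1)
  1010  (10)
  1101  (13)
  ----
  0011  (3)
The overall nim-sum is X = 3. A stack of size p has a winning move iff p XOR X < p (reduce it to p XOR X).
  5: 5 XOR 3 = 6 ≥ 5 — no move.
  1: 1 XOR 3 = 2 ≥ 1 — no move.
  10: 10 XOR 3 = 9 < 10 — winning move (to 9).
  13: 13 XOR 3 = 14 ≥ 13 — no move.
That gives 1 winning move.

1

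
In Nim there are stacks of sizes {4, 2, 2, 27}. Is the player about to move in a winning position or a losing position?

Nim-sum: 4 ^ 2 ^ 2 ^ 27 = 31.
The nim-sum is 31 ≠ 0, so this is an N-position: the player to move can win.

Winning position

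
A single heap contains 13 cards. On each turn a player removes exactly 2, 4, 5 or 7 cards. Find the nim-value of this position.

2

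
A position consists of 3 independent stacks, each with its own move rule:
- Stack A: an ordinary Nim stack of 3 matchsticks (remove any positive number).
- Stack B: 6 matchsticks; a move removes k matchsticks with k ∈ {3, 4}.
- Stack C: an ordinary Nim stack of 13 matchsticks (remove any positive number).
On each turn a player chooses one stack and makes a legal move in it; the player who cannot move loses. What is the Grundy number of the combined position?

12

Stack A is a plain Nim stack of size 3, so its Grundy value is 3.
Build the Grundy sequence for stack B with g(k) = mex{g(k−s) : s ∈ {3, 4}, s ≤ k}:
g(0) = mex{} = 0
g(1) = mex{} = 0
g(2) = mex{} = 0
g(3) = mex{0} = 1
g(4) = mex{0} = 1
g(5) = mex{0} = 1
g(6) = mex{0,1} = 2
So g(6) = 2.
Stack C is a plain Nim stack of size 13, so its Grundy value is 13.
The value of a disjunctive sum is the nim-sum of the parts.
Combined value = 3 XOR 2 XOR 13 = 12.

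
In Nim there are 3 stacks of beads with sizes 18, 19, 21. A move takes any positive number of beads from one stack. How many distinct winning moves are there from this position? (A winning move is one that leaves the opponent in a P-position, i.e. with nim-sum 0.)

3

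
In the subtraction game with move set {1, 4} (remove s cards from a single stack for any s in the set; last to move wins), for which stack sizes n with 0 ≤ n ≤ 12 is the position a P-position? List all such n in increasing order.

Build the Grundy sequence with g(k) = mex{g(k−s) : s ∈ {1, 4}, s ≤ k}:
g(0) = mex{} = 0
g(1) = mex{0} = 1
g(2) = mex{1} = 0
g(3) = mex{0} = 1
g(4) = mex{0,1} = 2
g(5) = mex{1,2} = 0
g(6) = mex{0} = 1
g(7) = mex{1} = 0
g(8) = mex{0,2} = 1
g(9) = mex{0,1} = 2
g(10) = mex{1,2} = 0
g(11) = mex{0} = 1
g(12) = mex{1} = 0
The P-positions (g = 0) in 0..12 are 0, 2, 5, 7, 10, 12.

0, 2, 5, 7, 10, 12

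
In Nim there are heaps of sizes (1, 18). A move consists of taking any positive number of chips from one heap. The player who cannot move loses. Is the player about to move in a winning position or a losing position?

Winning position

Compute the nim-sum pairwise:
1 ^ 18 = 19
The nim-sum is 19 ≠ 0, so this is an N-position: the player to move can win.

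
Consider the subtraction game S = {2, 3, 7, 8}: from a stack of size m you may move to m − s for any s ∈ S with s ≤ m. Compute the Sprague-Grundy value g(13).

1

Grundy values for subtraction set {2, 3, 7, 8}:
k:     0  1  2  3  4  5  6  7  8  9 10 11 12 13
g(k):  0  0  1  1  2  0  0  1  1  2  0  0  1  1
So g(13) = 1.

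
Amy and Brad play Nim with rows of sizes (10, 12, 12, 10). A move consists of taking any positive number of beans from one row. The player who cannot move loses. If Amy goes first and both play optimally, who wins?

Bitwise XOR of the heap sizes:
  1010  (10)
  1100  (12)
  1100  (12)
  1010  (10)
  ----
  0000  (0)
The nim-sum is 0, so this is a P-position: the player to move is in a losing position under optimal play; Amy is about to move from it and so loses — Brad wins.

Brad wins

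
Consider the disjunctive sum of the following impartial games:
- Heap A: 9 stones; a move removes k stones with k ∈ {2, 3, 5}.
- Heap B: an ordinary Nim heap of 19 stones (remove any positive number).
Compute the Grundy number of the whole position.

Build the Grundy sequence for heap A with g(k) = mex{g(k−s) : s ∈ {2, 3, 5}, s ≤ k}:
g(0) = mex{} = 0
g(1) = mex{} = 0
g(2) = mex{0} = 1
g(3) = mex{0} = 1
g(4) = mex{0,1} = 2
g(5) = mex{0,1} = 2
g(6) = mex{0,1,2} = 3
g(7) = mex{1,2} = 0
g(8) = mex{1,2,3} = 0
g(9) = mex{0,2,3} = 1
So g(9) = 1.
Heap B is a plain Nim heap of size 19, so its Grundy value is 19.
By the Sprague-Grundy theorem, the Grundy value of a sum of independent games is the XOR of the component values.
Combined value = 1 XOR 19 = 18.

18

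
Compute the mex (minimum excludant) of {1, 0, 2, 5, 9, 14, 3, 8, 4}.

6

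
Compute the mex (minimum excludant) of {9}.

0 is not in the set, so the mex is 0.

0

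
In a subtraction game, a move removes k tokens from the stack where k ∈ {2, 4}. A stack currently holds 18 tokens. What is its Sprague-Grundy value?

0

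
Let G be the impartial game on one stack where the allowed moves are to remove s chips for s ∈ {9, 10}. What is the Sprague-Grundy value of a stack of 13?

Build the Grundy sequence with g(k) = mex{g(k−s) : s ∈ {9, 10}, s ≤ k}:
k:     0  1  2  3  4  5  6  7  8  9 10 11 12 13
g(k):  0  0  0  0  0  0  0  0  0  1  1  1  1  1
So g(13) = 1.

1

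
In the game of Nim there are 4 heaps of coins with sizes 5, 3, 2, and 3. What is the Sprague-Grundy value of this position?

7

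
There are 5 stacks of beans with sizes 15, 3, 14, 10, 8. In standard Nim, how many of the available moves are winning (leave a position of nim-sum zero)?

0

Nim-sum: 15 ^ 3 ^ 14 ^ 10 ^ 8 = 0.
The nim-sum is already 0, so every move leaves a nonzero nim-sum — there are no winning moves.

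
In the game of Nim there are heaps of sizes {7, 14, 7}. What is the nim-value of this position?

14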